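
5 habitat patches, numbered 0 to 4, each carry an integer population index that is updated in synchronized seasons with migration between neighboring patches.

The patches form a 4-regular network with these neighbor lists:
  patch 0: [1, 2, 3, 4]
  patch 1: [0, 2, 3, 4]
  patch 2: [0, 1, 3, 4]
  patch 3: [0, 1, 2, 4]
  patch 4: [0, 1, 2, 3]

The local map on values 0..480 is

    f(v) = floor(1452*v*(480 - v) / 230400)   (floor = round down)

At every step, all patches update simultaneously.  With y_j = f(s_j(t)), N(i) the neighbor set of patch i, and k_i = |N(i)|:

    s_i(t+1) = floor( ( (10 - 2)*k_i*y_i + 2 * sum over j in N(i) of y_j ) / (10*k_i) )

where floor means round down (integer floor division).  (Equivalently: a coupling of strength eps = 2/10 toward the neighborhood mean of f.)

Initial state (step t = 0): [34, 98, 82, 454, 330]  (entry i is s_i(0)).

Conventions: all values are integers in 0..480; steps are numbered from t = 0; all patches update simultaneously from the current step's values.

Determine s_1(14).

Simulating step by step:
t=0: [34, 98, 82, 454, 330]
t=1: [117, 222, 199, 101, 279]
t=2: [278, 348, 342, 259, 343]
t=3: [344, 296, 302, 349, 301]
t=4: [300, 337, 333, 296, 334]
t=5: [335, 307, 311, 337, 310]
t=6: [309, 330, 328, 307, 329]
t=7: [329, 313, 315, 330, 314]
t=8: [315, 327, 325, 313, 326]
t=9: [325, 316, 317, 326, 317]
t=10: [318, 324, 324, 317, 324]
t=11: [323, 318, 318, 323, 318]
t=12: [319, 323, 323, 319, 323]
t=13: [322, 319, 319, 322, 319]
t=14: [320, 322, 322, 320, 322]

Answer: s_1(14) = 322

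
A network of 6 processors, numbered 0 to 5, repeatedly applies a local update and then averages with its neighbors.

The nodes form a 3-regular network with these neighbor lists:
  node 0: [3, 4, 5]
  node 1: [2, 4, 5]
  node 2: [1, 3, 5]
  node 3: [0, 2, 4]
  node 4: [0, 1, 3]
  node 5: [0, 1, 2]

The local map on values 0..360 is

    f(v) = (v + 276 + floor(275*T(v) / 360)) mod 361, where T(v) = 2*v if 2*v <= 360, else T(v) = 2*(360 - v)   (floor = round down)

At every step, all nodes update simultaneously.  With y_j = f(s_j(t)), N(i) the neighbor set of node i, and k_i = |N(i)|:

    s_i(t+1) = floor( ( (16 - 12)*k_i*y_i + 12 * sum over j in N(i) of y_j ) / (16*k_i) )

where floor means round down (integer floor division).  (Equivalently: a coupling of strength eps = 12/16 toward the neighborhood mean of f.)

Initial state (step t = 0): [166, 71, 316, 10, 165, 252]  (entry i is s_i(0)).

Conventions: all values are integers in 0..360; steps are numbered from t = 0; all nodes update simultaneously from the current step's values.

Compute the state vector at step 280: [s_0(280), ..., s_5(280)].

Answer: [304, 304, 304, 304, 304, 304]
Key observation: The state at step 7, [304, 304, 304, 304, 304, 304], reappears at step 8: the system is in a cycle of period 1 from step 7 on.  Therefore the state at step 280 equals the state at step 7 + ((280 - 7) mod 1) = 7, which is [304, 304, 304, 304, 304, 304].

Derivation:
t=0: [166, 71, 316, 10, 165, 252]
t=1: [324, 264, 256, 316, 265, 264]
t=2: [310, 326, 319, 311, 310, 318]
t=3: [299, 296, 296, 299, 298, 296]
t=4: [307, 307, 307, 307, 307, 307]
t=5: [302, 302, 302, 302, 302, 302]
t=6: [305, 305, 305, 305, 305, 305]
t=7: [304, 304, 304, 304, 304, 304]
t=8: [304, 304, 304, 304, 304, 304]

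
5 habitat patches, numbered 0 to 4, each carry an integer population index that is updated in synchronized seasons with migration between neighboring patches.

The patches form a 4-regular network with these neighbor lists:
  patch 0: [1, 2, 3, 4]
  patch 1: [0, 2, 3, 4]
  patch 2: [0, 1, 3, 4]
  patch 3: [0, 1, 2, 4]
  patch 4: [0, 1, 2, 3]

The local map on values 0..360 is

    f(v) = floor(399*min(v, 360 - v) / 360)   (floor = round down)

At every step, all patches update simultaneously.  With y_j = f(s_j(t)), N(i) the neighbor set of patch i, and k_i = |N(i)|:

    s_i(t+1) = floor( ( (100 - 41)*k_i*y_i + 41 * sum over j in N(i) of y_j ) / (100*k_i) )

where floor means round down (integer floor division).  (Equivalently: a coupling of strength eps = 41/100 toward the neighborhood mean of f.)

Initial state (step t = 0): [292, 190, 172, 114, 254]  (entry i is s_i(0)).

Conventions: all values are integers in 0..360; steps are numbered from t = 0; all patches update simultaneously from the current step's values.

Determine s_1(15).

Answer: s_1(15) = 198

Derivation:
t=0: [292, 190, 172, 114, 254]
t=1: [107, 162, 163, 132, 128]
t=2: [135, 165, 166, 149, 147]
t=3: [158, 174, 175, 166, 165]
t=4: [180, 188, 188, 184, 183]
t=5: [196, 192, 192, 194, 194]
t=6: [182, 184, 184, 183, 183]
t=7: [196, 195, 195, 195, 195]
t=8: [181, 181, 181, 181, 181]
t=9: [198, 198, 198, 198, 198]
t=10: [179, 179, 179, 179, 179]
t=11: [198, 198, 198, 198, 198]
t=12: [179, 179, 179, 179, 179]
t=13: [198, 198, 198, 198, 198]
t=14: [179, 179, 179, 179, 179]
t=15: [198, 198, 198, 198, 198]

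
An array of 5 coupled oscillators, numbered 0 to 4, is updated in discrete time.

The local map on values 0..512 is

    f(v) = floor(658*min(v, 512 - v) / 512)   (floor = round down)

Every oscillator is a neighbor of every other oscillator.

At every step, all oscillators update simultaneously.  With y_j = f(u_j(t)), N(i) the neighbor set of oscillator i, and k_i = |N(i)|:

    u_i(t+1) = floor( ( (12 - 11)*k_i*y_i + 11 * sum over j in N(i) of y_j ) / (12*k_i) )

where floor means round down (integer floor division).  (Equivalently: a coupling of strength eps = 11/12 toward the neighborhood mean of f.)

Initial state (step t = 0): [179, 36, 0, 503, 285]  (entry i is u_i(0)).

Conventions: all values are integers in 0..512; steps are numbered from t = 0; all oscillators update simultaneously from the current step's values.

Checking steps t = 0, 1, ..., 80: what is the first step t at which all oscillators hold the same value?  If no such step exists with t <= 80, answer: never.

Answer: 4
Key observation: Synchronization is absorbing here: once all oscillators are equal they stay equal, and step 4 is the first all-equal step.

Derivation:
t=0: [179, 36, 0, 503, 285]  (not all equal)
t=1: [98, 125, 132, 130, 90]  (not all equal)
t=2: [150, 145, 144, 144, 151]  (not all equal)
t=3: [187, 188, 188, 188, 187]  (not all equal)
t=4: [240, 240, 240, 240, 240]  (all equal)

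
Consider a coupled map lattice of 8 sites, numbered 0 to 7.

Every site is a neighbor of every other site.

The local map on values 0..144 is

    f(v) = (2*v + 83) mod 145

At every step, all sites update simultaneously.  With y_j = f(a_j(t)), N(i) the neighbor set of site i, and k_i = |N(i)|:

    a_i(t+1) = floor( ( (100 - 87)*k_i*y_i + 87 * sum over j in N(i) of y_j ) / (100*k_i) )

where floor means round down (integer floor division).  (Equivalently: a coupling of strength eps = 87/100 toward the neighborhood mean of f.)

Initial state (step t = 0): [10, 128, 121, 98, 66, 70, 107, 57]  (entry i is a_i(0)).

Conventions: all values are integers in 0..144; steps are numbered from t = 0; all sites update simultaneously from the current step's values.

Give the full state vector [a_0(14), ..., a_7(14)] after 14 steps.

Answer: [134, 133, 133, 134, 134, 134, 133, 133]

Derivation:
t=0: [10, 128, 121, 98, 66, 70, 107, 57]
t=1: [66, 65, 65, 66, 66, 66, 65, 65]
t=2: [69, 68, 68, 69, 69, 69, 68, 68]
t=3: [75, 74, 74, 75, 75, 75, 74, 74]
t=4: [87, 86, 86, 87, 87, 87, 86, 86]
t=5: [111, 110, 110, 111, 111, 111, 110, 110]
t=6: [14, 13, 13, 14, 14, 14, 13, 13]
t=7: [110, 109, 109, 110, 110, 110, 109, 109]
t=8: [12, 11, 11, 12, 12, 12, 11, 11]
t=9: [106, 105, 105, 106, 106, 106, 105, 105]
t=10: [4, 3, 3, 4, 4, 4, 3, 3]
t=11: [90, 89, 89, 90, 90, 90, 89, 89]
t=12: [117, 116, 116, 117, 117, 117, 116, 116]
t=13: [26, 25, 25, 26, 26, 26, 25, 25]
t=14: [134, 133, 133, 134, 134, 134, 133, 133]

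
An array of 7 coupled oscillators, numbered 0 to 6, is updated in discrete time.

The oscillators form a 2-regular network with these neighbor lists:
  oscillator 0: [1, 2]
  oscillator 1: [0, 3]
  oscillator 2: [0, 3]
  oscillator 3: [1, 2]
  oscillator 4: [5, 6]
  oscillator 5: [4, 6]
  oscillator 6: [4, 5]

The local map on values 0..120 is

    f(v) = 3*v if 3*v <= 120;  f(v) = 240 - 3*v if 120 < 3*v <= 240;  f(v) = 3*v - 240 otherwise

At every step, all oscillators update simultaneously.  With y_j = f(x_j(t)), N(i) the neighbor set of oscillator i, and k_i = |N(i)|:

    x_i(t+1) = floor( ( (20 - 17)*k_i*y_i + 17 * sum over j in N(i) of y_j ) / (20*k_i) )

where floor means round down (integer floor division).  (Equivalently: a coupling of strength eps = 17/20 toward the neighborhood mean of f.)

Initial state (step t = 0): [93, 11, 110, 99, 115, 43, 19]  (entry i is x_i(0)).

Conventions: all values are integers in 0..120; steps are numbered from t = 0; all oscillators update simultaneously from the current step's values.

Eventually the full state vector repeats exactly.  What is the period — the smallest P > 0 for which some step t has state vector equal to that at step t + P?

Simulating step by step:
t=0: [93, 11, 110, 99, 115, 43, 19]
t=1: [58, 45, 54, 60, 87, 85, 100]
t=2: [87, 69, 65, 86, 35, 36, 24]
t=3: [36, 21, 23, 35, 92, 91, 101]
t=4: [72, 99, 100, 71, 46, 47, 38]
t=5: [53, 30, 30, 53, 105, 106, 102]
t=6: [88, 82, 82, 88, 72, 71, 74]
t=7: [8, 21, 21, 8, 22, 21, 24]
t=8: [57, 29, 29, 57, 67, 68, 65]
t=9: [84, 71, 71, 84, 40, 41, 38]
t=10: [24, 14, 14, 24, 116, 117, 117]
t=11: [46, 67, 67, 46, 110, 109, 109]
t=12: [48, 92, 92, 48, 87, 88, 88]
t=13: [45, 87, 87, 45, 23, 22, 22]
t=14: [33, 92, 92, 33, 66, 67, 67]
t=15: [45, 89, 89, 45, 39, 40, 40]
t=16: [38, 93, 93, 38, 119, 118, 118]
t=17: [50, 102, 102, 50, 114, 115, 115]
t=18: [69, 86, 86, 69, 104, 103, 103]
t=19: [20, 30, 30, 20, 69, 70, 70]
t=20: [85, 64, 64, 85, 30, 31, 31]
t=21: [43, 19, 19, 43, 92, 91, 91]
t=22: [65, 102, 102, 65, 33, 34, 34]
t=23: [62, 48, 48, 62, 101, 100, 100]
t=24: [89, 60, 60, 89, 60, 61, 61]
t=25: [55, 31, 31, 55, 57, 58, 58]
t=26: [90, 77, 77, 90, 66, 67, 67]
t=27: [12, 26, 26, 12, 39, 40, 40]
t=28: [71, 42, 42, 71, 119, 118, 118]
t=29: [100, 40, 40, 100, 114, 115, 115]
t=30: [111, 69, 69, 111, 104, 103, 103]
t=31: [42, 84, 84, 42, 69, 70, 70]
t=32: [27, 98, 98, 27, 30, 31, 31]
t=33: [58, 76, 76, 58, 92, 91, 91]
t=34: [20, 57, 57, 20, 33, 34, 34]
t=35: [67, 61, 61, 67, 101, 100, 100]
t=36: [54, 41, 41, 54, 60, 61, 61]
t=37: [111, 83, 83, 111, 57, 58, 58]
t=38: [21, 80, 80, 21, 66, 67, 67]
t=39: [9, 53, 53, 9, 39, 40, 40]
t=40: [72, 35, 35, 72, 119, 118, 118]
t=41: [92, 36, 36, 92, 114, 115, 115]
t=42: [97, 46, 46, 97, 104, 103, 103]
t=43: [94, 58, 58, 94, 69, 70, 70]
t=44: [62, 45, 45, 62, 30, 31, 31]
t=45: [97, 61, 61, 97, 92, 91, 91]
t=46: [56, 51, 51, 56, 33, 34, 34]
t=47: [84, 74, 74, 84, 101, 100, 100]
t=48: [17, 12, 12, 17, 60, 61, 61]
t=49: [38, 48, 48, 38, 57, 58, 58]
t=50: [98, 111, 111, 98, 66, 67, 67]
t=51: [87, 59, 59, 87, 39, 40, 40]
t=52: [56, 27, 27, 56, 119, 118, 118]
t=53: [79, 73, 73, 79, 114, 115, 115]
t=54: [18, 5, 5, 18, 104, 103, 103]
t=55: [20, 48, 48, 20, 69, 70, 70]
t=56: [90, 65, 65, 90, 30, 31, 31]
t=57: [42, 32, 32, 42, 92, 91, 91]
t=58: [98, 111, 111, 98, 33, 34, 34]
t=59: [87, 59, 59, 87, 101, 100, 100]
t=60: [56, 27, 27, 56, 60, 61, 61]
t=61: [79, 73, 73, 79, 57, 58, 58]
t=62: [18, 5, 5, 18, 66, 67, 67]
t=63: [20, 48, 48, 20, 39, 40, 40]
t=64: [90, 65, 65, 90, 119, 118, 118]
t=65: [42, 32, 32, 42, 114, 115, 115]
t=66: [98, 111, 111, 98, 104, 103, 103]
t=67: [87, 59, 59, 87, 69, 70, 70]
t=68: [56, 27, 27, 56, 30, 31, 31]
t=69: [79, 73, 73, 79, 92, 91, 91]
t=70: [18, 5, 5, 18, 33, 34, 34]
t=71: [20, 48, 48, 20, 101, 100, 100]
t=72: [90, 65, 65, 90, 60, 61, 61]
t=73: [42, 32, 32, 42, 57, 58, 58]
t=74: [98, 111, 111, 98, 66, 67, 67]

Answer: 24
Key observation: The state at step 50, [98, 111, 111, 98, 66, 67, 67], reappears at step 74 — and no state repeats earlier — so the cycle the system enters has period 24.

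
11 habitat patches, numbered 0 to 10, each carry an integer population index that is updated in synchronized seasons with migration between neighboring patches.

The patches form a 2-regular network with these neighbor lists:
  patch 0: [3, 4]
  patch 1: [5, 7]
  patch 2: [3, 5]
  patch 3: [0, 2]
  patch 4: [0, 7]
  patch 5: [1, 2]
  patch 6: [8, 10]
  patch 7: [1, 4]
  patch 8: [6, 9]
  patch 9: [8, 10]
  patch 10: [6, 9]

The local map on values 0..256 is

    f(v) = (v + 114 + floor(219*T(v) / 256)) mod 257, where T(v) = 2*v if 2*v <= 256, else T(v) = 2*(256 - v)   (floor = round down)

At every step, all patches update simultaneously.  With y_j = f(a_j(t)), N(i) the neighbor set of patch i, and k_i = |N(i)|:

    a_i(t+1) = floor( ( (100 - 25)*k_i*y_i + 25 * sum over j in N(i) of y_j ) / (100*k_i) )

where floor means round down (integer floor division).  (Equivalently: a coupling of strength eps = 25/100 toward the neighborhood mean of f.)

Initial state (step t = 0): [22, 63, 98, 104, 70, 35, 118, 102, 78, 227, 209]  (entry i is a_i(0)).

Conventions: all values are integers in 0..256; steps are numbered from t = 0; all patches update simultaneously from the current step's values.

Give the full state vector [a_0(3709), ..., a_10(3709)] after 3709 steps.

Simulating step by step:
t=0: [22, 63, 98, 104, 70, 35, 118, 102, 78, 227, 209]
t=1: [152, 62, 134, 140, 72, 174, 158, 108, 89, 126, 148]
t=2: [170, 58, 195, 194, 80, 156, 172, 121, 121, 184, 189]
t=3: [159, 56, 159, 159, 99, 159, 172, 149, 180, 166, 162]
t=4: [174, 52, 181, 181, 140, 159, 172, 158, 168, 175, 177]
t=5: [173, 235, 167, 166, 190, 188, 172, 192, 174, 170, 169]
t=6: [170, 135, 174, 175, 160, 158, 172, 154, 171, 173, 173]
t=7: [174, 195, 172, 170, 180, 182, 172, 186, 172, 172, 172]
t=8: [170, 157, 171, 173, 166, 164, 172, 161, 172, 172, 172]
t=9: [174, 182, 173, 172, 176, 178, 172, 179, 172, 172, 172]
t=10: [170, 165, 171, 171, 169, 168, 172, 167, 172, 172, 172]
t=11: [173, 176, 173, 173, 174, 175, 172, 175, 172, 172, 172]
t=12: [171, 169, 171, 172, 171, 170, 172, 170, 172, 172, 172]
t=13: [172, 174, 173, 172, 173, 173, 172, 173, 172, 172, 172]
t=14: [172, 171, 172, 172, 172, 171, 172, 171, 172, 172, 172]
t=15: [172, 173, 172, 172, 172, 172, 172, 172, 172, 172, 172]
t=16: [172, 172, 172, 172, 172, 172, 172, 172, 172, 172, 172]
t=17: [172, 172, 172, 172, 172, 172, 172, 172, 172, 172, 172]

Answer: [172, 172, 172, 172, 172, 172, 172, 172, 172, 172, 172]
Key observation: The state at step 16, [172, 172, 172, 172, 172, 172, 172, 172, 172, 172, 172], reappears at step 17: the system is in a cycle of period 1 from step 16 on.  Therefore the state at step 3709 equals the state at step 16 + ((3709 - 16) mod 1) = 16, which is [172, 172, 172, 172, 172, 172, 172, 172, 172, 172, 172].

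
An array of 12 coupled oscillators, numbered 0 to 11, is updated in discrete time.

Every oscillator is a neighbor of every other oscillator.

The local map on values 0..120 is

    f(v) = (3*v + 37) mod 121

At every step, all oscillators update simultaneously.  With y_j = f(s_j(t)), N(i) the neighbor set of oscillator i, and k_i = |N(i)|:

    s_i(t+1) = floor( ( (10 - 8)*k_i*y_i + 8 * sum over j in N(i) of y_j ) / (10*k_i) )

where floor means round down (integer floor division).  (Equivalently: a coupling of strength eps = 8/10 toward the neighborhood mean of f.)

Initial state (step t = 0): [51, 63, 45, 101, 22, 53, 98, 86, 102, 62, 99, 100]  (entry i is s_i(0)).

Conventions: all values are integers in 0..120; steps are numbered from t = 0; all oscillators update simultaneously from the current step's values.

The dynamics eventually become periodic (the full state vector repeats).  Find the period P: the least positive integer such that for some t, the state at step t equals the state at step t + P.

Simulating step by step:
t=0: [51, 63, 45, 101, 22, 53, 98, 86, 102, 62, 99, 100]
t=1: [83, 88, 81, 87, 88, 84, 86, 81, 87, 88, 86, 87]
t=2: [50, 52, 49, 52, 52, 50, 51, 49, 52, 52, 51, 52]
t=3: [68, 69, 68, 69, 69, 68, 69, 68, 69, 69, 69, 69]
t=4: [51, 36, 51, 36, 36, 51, 36, 51, 36, 36, 36, 36]
t=5: [42, 37, 42, 37, 37, 42, 37, 42, 37, 37, 37, 37]
t=6: [33, 31, 33, 31, 31, 33, 31, 33, 31, 31, 31, 31]
t=7: [11, 10, 11, 10, 10, 11, 10, 11, 10, 10, 10, 10]
t=8: [68, 67, 68, 67, 67, 68, 67, 68, 67, 67, 67, 67]
t=9: [118, 117, 118, 117, 117, 118, 117, 118, 117, 117, 117, 117]
t=10: [26, 25, 26, 25, 25, 26, 25, 26, 25, 25, 25, 25]
t=11: [113, 112, 113, 112, 112, 113, 112, 113, 112, 112, 112, 112]
t=12: [11, 10, 11, 10, 10, 11, 10, 11, 10, 10, 10, 10]

Answer: 5
Key observation: The state at step 7, [11, 10, 11, 10, 10, 11, 10, 11, 10, 10, 10, 10], reappears at step 12 — and no state repeats earlier — so the cycle the system enters has period 5.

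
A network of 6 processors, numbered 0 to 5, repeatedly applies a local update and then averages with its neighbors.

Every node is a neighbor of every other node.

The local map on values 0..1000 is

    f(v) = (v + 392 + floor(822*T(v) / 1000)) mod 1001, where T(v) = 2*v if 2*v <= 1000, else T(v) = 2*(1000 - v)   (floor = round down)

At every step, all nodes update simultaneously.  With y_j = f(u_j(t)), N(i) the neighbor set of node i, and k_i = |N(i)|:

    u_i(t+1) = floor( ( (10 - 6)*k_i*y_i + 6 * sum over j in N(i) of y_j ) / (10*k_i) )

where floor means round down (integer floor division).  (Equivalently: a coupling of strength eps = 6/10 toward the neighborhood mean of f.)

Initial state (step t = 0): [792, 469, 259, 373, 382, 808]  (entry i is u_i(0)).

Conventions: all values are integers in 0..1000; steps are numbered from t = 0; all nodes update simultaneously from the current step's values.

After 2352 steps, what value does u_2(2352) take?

Simulating step by step:
t=0: [792, 469, 259, 373, 382, 808]
t=1: [449, 479, 323, 408, 414, 446]
t=2: [522, 544, 429, 491, 496, 520]
t=3: [675, 671, 626, 672, 676, 675]
t=4: [604, 604, 612, 604, 603, 604]
t=5: [645, 645, 643, 645, 645, 645]
t=6: [619, 619, 619, 619, 619, 619]
t=7: [636, 636, 636, 636, 636, 636]
t=8: [625, 625, 625, 625, 625, 625]
t=9: [632, 632, 632, 632, 632, 632]
t=10: [627, 627, 627, 627, 627, 627]
t=11: [631, 631, 631, 631, 631, 631]
t=12: [628, 628, 628, 628, 628, 628]
t=13: [630, 630, 630, 630, 630, 630]
t=14: [629, 629, 629, 629, 629, 629]
t=15: [629, 629, 629, 629, 629, 629]

Answer: u_2(2352) = 629
Key observation: The state at step 14, [629, 629, 629, 629, 629, 629], reappears at step 15: the system is in a cycle of period 1 from step 14 on.  Therefore the state at step 2352 equals the state at step 14 + ((2352 - 14) mod 1) = 14, which is [629, 629, 629, 629, 629, 629].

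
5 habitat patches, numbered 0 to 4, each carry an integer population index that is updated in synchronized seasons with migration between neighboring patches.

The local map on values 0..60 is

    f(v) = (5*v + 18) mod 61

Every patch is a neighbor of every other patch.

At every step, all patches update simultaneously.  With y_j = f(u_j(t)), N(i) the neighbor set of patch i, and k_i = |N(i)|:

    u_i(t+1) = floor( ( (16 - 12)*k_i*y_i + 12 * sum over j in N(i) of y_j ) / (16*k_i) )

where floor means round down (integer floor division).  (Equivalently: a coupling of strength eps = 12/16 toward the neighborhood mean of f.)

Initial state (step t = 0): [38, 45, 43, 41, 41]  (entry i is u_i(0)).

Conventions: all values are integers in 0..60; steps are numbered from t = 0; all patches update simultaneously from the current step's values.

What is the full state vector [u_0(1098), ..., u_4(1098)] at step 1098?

Simulating step by step:
t=0: [38, 45, 43, 41, 41]
t=1: [41, 44, 43, 42, 42]
t=2: [46, 47, 47, 46, 46]
t=3: [5, 6, 6, 5, 5]
t=4: [44, 45, 45, 44, 44]
t=5: [56, 57, 57, 56, 56]
t=6: [55, 56, 56, 55, 55]
t=7: [50, 51, 51, 50, 50]
t=8: [25, 26, 26, 25, 25]
t=9: [22, 23, 23, 22, 22]
t=10: [7, 8, 8, 7, 7]
t=11: [54, 55, 55, 54, 54]
t=12: [45, 46, 46, 45, 45]
t=13: [39, 35, 35, 39, 39]
t=14: [22, 21, 21, 22, 22]
t=15: [4, 3, 3, 4, 4]
t=16: [36, 35, 35, 36, 36]
t=17: [13, 12, 12, 13, 13]
t=18: [20, 19, 19, 20, 20]
t=19: [55, 54, 54, 55, 55]
t=20: [47, 46, 46, 47, 47]
t=21: [7, 6, 6, 7, 7]
t=22: [51, 50, 50, 51, 51]
t=23: [27, 26, 26, 27, 27]
t=24: [29, 28, 28, 29, 29]
t=25: [39, 38, 38, 39, 39]
t=26: [28, 27, 27, 28, 28]
t=27: [34, 33, 33, 34, 34]
t=28: [3, 2, 2, 3, 3]
t=29: [31, 30, 30, 31, 31]
t=30: [49, 48, 48, 49, 49]
t=31: [17, 16, 16, 17, 17]
t=32: [40, 39, 39, 40, 40]
t=33: [33, 32, 32, 33, 33]
t=34: [21, 24, 24, 21, 21]
t=35: [6, 7, 7, 6, 6]
t=36: [49, 50, 50, 49, 49]
t=37: [20, 21, 21, 20, 20]
t=38: [36, 32, 32, 36, 36]
t=39: [30, 32, 32, 30, 30]
t=40: [49, 50, 50, 49, 49]

Answer: [36, 32, 32, 36, 36]
Key observation: The state at step 36, [49, 50, 50, 49, 49], reappears at step 40: the system is in a cycle of period 4 from step 36 on.  Therefore the state at step 1098 equals the state at step 36 + ((1098 - 36) mod 4) = 38, which is [36, 32, 32, 36, 36].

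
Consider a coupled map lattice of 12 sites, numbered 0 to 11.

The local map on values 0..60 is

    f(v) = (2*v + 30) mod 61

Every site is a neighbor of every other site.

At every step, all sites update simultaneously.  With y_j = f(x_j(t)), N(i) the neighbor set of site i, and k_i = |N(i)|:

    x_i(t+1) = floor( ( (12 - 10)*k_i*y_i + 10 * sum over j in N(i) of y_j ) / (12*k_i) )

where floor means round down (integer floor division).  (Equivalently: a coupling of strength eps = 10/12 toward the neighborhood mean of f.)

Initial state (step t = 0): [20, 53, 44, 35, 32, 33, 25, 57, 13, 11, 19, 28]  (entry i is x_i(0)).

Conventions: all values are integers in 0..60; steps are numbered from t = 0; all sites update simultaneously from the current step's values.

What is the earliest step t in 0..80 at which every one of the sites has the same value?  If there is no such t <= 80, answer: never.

Simulating step by step:
t=0: [20, 53, 44, 35, 32, 33, 25, 57, 13, 11, 19, 28]  (not all equal)
t=1: [28, 29, 33, 31, 30, 31, 29, 29, 32, 32, 28, 30]  (not all equal)
t=2: [28, 29, 29, 29, 29, 29, 29, 29, 29, 29, 28, 29]  (not all equal)
t=3: [26, 26, 26, 26, 26, 26, 26, 26, 26, 26, 26, 26]  (all equal)

Answer: 3
Key observation: Synchronization is absorbing here: once all sites are equal they stay equal, and step 3 is the first all-equal step.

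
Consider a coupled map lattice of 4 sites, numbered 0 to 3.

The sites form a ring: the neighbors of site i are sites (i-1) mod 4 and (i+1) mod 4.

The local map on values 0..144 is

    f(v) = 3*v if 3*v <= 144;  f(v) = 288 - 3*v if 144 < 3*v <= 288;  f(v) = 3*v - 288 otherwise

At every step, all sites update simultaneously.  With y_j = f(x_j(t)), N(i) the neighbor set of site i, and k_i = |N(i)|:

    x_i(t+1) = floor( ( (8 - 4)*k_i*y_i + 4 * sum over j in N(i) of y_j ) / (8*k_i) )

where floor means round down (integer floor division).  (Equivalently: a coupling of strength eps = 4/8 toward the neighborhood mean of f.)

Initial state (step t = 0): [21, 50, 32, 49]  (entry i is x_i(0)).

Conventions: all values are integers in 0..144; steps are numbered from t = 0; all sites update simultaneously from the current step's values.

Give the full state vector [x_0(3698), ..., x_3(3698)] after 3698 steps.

Answer: [36, 36, 36, 36]
Key observation: The state at step 11, [108, 108, 108, 108], reappears at step 13: the system is in a cycle of period 2 from step 11 on.  Therefore the state at step 3698 equals the state at step 11 + ((3698 - 11) mod 2) = 12, which is [36, 36, 36, 36].

Derivation:
t=0: [21, 50, 32, 49]
t=1: [101, 108, 117, 110]
t=2: [27, 37, 51, 40]
t=3: [98, 109, 125, 114]
t=4: [26, 42, 66, 50]
t=5: [105, 105, 111, 111]
t=6: [31, 31, 40, 40]
t=7: [99, 99, 113, 113]
t=8: [19, 19, 40, 40]
t=9: [72, 72, 104, 104]
t=10: [60, 60, 36, 36]
t=11: [108, 108, 108, 108]
t=12: [36, 36, 36, 36]
t=13: [108, 108, 108, 108]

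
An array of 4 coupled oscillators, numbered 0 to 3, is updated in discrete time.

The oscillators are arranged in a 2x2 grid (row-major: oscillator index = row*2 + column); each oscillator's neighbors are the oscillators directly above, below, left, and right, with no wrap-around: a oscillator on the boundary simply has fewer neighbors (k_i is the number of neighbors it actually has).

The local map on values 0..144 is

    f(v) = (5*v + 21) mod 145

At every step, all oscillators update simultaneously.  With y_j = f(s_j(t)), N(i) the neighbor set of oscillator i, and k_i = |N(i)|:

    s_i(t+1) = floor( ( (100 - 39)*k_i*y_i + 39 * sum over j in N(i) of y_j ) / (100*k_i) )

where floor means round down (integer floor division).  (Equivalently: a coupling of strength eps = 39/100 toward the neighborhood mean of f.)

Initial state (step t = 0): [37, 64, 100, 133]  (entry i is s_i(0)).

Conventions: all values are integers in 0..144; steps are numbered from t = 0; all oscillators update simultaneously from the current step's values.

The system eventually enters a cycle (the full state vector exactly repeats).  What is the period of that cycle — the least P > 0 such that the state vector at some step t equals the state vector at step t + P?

Answer: 14
Key observation: The state at step 43, [131, 131, 131, 131], reappears at step 57 — and no state repeats earlier — so the cycle the system enters has period 14.

Derivation:
t=0: [37, 64, 100, 133]
t=1: [63, 63, 85, 91]
t=2: [39, 45, 23, 36]
t=3: [89, 86, 107, 80]
t=4: [45, 41, 105, 106]
t=5: [99, 91, 110, 108]
t=6: [83, 65, 123, 111]
t=7: [22, 61, 61, 107]
t=8: [93, 71, 71, 87]
t=9: [64, 66, 66, 46]
t=10: [54, 67, 67, 88]
t=11: [26, 45, 45, 41]
t=12: [43, 78, 78, 88]
t=13: [102, 96, 96, 63]
t=14: [84, 67, 67, 53]
t=15: [29, 68, 68, 111]
t=16: [40, 74, 74, 113]
t=17: [85, 77, 77, 43]
t=18: [51, 90, 90, 100]
t=19: [93, 64, 64, 66]
t=20: [51, 52, 52, 57]
t=21: [132, 111, 111, 62]
t=22: [116, 113, 113, 80]
t=23: [15, 33, 33, 82]
t=24: [74, 71, 71, 102]
t=25: [95, 90, 90, 92]
t=26: [51, 42, 42, 42]
t=27: [113, 94, 94, 86]
t=28: [25, 38, 38, 31]
t=29: [26, 46, 46, 44]
t=30: [45, 84, 84, 99]
t=31: [63, 39, 39, 51]
t=32: [55, 77, 77, 107]
t=33: [48, 95, 95, 119]
t=34: [94, 66, 66, 45]
t=35: [57, 67, 67, 85]
t=36: [35, 45, 45, 32]
t=37: [70, 78, 78, 61]
t=38: [96, 96, 96, 69]
t=39: [66, 67, 67, 72]
t=40: [62, 69, 69, 81]
t=41: [54, 80, 80, 112]
t=42: [51, 80, 80, 51]
t=43: [131, 131, 131, 131]
t=44: [96, 96, 96, 96]
t=45: [66, 66, 66, 66]
t=46: [61, 61, 61, 61]
t=47: [36, 36, 36, 36]
t=48: [56, 56, 56, 56]
t=49: [11, 11, 11, 11]
t=50: [76, 76, 76, 76]
t=51: [111, 111, 111, 111]
t=52: [141, 141, 141, 141]
t=53: [1, 1, 1, 1]
t=54: [26, 26, 26, 26]
t=55: [6, 6, 6, 6]
t=56: [51, 51, 51, 51]
t=57: [131, 131, 131, 131]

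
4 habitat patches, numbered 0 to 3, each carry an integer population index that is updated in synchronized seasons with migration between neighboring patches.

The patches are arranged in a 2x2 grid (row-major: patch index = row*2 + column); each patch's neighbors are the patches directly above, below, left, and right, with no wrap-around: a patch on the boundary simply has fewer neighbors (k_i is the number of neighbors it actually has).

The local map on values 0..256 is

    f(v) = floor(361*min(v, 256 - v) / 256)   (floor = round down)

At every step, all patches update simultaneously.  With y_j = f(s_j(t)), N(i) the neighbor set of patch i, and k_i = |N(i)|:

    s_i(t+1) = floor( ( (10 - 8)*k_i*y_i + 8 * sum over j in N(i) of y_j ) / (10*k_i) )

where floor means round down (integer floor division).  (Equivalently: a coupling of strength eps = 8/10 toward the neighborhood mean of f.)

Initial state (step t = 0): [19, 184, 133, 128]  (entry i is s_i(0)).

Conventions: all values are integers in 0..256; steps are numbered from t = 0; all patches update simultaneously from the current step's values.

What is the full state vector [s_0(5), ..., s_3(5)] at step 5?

Answer: [131, 132, 132, 131]

Derivation:
t=0: [19, 184, 133, 128]
t=1: [114, 102, 117, 145]
t=2: [154, 155, 159, 154]
t=3: [139, 142, 141, 139]
t=4: [161, 163, 163, 161]
t=5: [131, 132, 132, 131]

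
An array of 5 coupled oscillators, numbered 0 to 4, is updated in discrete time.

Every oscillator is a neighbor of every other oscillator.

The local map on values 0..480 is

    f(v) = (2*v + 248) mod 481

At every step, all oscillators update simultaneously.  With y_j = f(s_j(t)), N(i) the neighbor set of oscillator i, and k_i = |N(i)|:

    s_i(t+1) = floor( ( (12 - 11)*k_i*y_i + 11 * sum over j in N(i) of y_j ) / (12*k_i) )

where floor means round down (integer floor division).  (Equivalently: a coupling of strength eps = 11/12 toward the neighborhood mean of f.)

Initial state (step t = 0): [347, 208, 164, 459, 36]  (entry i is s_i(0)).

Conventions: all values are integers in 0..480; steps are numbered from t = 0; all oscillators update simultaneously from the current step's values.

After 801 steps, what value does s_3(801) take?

Simulating step by step:
t=0: [347, 208, 164, 459, 36]
t=1: [222, 262, 275, 259, 242]
t=2: [279, 268, 264, 268, 273]
t=3: [305, 308, 309, 308, 307]
t=4: [382, 381, 381, 381, 381]
t=5: [48, 48, 48, 48, 48]
t=6: [344, 344, 344, 344, 344]
t=7: [455, 455, 455, 455, 455]
t=8: [196, 196, 196, 196, 196]
t=9: [159, 159, 159, 159, 159]
t=10: [85, 85, 85, 85, 85]
t=11: [418, 418, 418, 418, 418]
t=12: [122, 122, 122, 122, 122]
t=13: [11, 11, 11, 11, 11]
t=14: [270, 270, 270, 270, 270]
t=15: [307, 307, 307, 307, 307]
t=16: [381, 381, 381, 381, 381]
t=17: [48, 48, 48, 48, 48]

Answer: s_3(801) = 159
Key observation: The state at step 5, [48, 48, 48, 48, 48], reappears at step 17: the system is in a cycle of period 12 from step 5 on.  Therefore the state at step 801 equals the state at step 5 + ((801 - 5) mod 12) = 9, which is [159, 159, 159, 159, 159].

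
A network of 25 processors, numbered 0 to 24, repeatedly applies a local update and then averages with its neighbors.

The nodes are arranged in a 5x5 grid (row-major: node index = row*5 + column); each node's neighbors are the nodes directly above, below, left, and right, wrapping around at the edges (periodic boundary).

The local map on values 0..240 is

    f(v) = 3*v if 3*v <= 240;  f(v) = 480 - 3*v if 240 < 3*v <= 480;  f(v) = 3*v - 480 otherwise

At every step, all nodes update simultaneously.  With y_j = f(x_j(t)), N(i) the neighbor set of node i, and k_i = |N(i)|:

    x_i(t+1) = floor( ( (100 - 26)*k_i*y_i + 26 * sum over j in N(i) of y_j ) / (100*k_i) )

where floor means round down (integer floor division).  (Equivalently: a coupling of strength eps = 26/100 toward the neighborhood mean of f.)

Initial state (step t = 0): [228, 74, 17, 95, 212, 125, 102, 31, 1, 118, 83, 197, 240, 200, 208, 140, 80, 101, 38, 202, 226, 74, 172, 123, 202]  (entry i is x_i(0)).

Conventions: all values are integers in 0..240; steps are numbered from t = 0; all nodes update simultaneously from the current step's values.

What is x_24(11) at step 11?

Answer: x_24(11) = 125

Derivation:
t=0: [228, 74, 17, 95, 212, 125, 102, 31, 1, 118, 83, 197, 240, 200, 208, 140, 80, 101, 38, 202, 226, 74, 172, 123, 202]
t=1: [195, 206, 73, 165, 157, 125, 163, 99, 36, 119, 198, 139, 210, 121, 145, 96, 214, 171, 119, 122, 186, 209, 63, 112, 131]
t=2: [99, 133, 196, 42, 28, 100, 38, 167, 108, 108, 110, 74, 136, 114, 63, 172, 148, 64, 117, 113, 92, 145, 175, 133, 86]
t=3: [171, 89, 97, 121, 106, 172, 117, 44, 144, 155, 151, 188, 90, 137, 177, 61, 58, 160, 131, 141, 182, 57, 60, 93, 197]
t=4: [55, 191, 181, 125, 137, 39, 125, 135, 57, 30, 42, 97, 173, 76, 48, 156, 157, 42, 85, 70, 81, 167, 169, 180, 113]
t=5: [155, 91, 66, 101, 83, 118, 108, 80, 158, 99, 123, 157, 69, 206, 149, 46, 29, 112, 207, 189, 197, 39, 37, 76, 141]
t=6: [54, 184, 194, 174, 199, 123, 153, 214, 52, 161, 102, 43, 187, 127, 58, 127, 90, 142, 143, 88, 103, 120, 126, 200, 84]
t=7: [150, 79, 100, 63, 114, 105, 46, 143, 135, 38, 162, 127, 88, 103, 160, 123, 181, 68, 69, 195, 166, 124, 101, 116, 209]
t=8: [58, 205, 175, 173, 133, 140, 138, 77, 89, 108, 28, 100, 193, 158, 25, 94, 80, 194, 192, 107, 39, 112, 171, 144, 134]
t=9: [154, 127, 61, 54, 88, 75, 88, 198, 185, 143, 95, 164, 106, 35, 81, 185, 218, 105, 91, 146, 125, 140, 46, 51, 84]
t=10: [55, 104, 168, 160, 189, 197, 189, 125, 83, 86, 179, 57, 145, 121, 200, 89, 149, 166, 183, 79, 102, 77, 138, 160, 202]
t=11: [157, 157, 39, 22, 97, 116, 100, 102, 199, 199, 82, 140, 60, 116, 129, 190, 65, 27, 75, 209, 176, 199, 66, 16, 125]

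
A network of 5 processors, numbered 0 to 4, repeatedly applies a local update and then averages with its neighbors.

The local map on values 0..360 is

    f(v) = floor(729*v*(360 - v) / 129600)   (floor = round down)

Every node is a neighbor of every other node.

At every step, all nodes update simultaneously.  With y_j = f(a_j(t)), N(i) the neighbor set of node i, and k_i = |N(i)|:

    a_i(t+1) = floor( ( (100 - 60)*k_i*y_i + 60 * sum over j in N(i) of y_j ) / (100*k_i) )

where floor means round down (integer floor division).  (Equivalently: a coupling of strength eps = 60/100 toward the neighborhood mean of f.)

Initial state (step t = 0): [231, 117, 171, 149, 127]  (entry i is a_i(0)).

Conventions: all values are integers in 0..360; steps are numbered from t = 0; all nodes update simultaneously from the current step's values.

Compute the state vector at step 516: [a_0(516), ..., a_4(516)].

Simulating step by step:
t=0: [231, 117, 171, 149, 127]
t=1: [169, 167, 172, 171, 168]
t=2: [181, 181, 181, 181, 181]
t=3: [182, 182, 182, 182, 182]
t=4: [182, 182, 182, 182, 182]

Answer: [182, 182, 182, 182, 182]
Key observation: The state at step 3, [182, 182, 182, 182, 182], reappears at step 4: the system is in a cycle of period 1 from step 3 on.  Therefore the state at step 516 equals the state at step 3 + ((516 - 3) mod 1) = 3, which is [182, 182, 182, 182, 182].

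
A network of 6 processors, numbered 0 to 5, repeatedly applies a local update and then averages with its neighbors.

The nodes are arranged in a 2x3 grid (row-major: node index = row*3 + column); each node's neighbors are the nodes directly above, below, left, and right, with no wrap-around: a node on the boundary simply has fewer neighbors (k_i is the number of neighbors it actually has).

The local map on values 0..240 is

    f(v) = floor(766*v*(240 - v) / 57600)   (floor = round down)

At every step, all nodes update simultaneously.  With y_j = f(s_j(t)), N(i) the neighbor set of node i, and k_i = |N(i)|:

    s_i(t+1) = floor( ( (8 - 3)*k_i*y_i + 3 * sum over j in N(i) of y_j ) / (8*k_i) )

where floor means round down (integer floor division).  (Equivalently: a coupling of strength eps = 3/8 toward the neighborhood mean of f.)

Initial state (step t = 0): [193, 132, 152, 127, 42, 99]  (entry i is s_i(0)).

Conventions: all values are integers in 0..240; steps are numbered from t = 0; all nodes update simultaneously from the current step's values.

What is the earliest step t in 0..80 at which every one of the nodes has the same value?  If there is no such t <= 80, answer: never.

Answer: 19
Key observation: Synchronization is absorbing here: once all nodes are equal they stay equal, and step 19 is the first all-equal step.

Derivation:
t=0: [193, 132, 152, 127, 42, 99]  (not all equal)
t=1: [146, 169, 180, 161, 139, 169]  (not all equal)
t=2: [175, 163, 149, 174, 177, 161]  (not all equal)
t=3: [154, 163, 175, 151, 153, 167]  (not all equal)
t=4: [174, 166, 155, 177, 173, 162]  (not all equal)
t=5: [153, 162, 171, 149, 156, 166]  (not all equal)
t=6: [175, 168, 159, 178, 172, 163]  (not all equal)
t=7: [151, 159, 168, 148, 155, 164]  (not all equal)
t=8: [177, 171, 163, 179, 174, 165]  (not all equal)
t=9: [148, 155, 163, 146, 153, 162]  (not all equal)
t=10: [180, 174, 168, 180, 176, 169]  (not all equal)
t=11: [144, 151, 158, 144, 149, 157]  (not all equal)
t=12: [182, 178, 173, 182, 179, 174]  (not all equal)
t=13: [141, 146, 152, 140, 145, 151]  (not all equal)
t=14: [184, 181, 178, 185, 182, 178]  (not all equal)
t=15: [137, 141, 145, 136, 140, 144]  (not all equal)
t=16: [186, 185, 183, 187, 185, 183]  (not all equal)
t=17: [133, 135, 137, 132, 134, 137]  (not all equal)
t=18: [188, 188, 187, 188, 188, 187]  (not all equal)
t=19: [130, 130, 130, 130, 130, 130]  (all equal)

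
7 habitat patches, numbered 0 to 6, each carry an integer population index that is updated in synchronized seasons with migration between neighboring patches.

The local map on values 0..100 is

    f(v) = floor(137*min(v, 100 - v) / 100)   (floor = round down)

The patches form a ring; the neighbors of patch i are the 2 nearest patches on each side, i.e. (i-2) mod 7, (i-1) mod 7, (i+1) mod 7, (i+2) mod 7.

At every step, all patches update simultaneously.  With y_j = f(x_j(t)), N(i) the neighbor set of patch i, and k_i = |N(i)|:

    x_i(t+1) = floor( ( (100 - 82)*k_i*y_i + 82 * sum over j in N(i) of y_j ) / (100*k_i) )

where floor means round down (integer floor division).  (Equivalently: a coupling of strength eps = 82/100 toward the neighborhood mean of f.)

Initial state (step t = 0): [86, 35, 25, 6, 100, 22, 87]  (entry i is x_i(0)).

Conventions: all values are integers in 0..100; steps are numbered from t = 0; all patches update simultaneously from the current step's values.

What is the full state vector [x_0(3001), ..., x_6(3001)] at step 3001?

Answer: [58, 58, 58, 58, 58, 58, 58]
Key observation: The state at step 11, [58, 58, 58, 58, 58, 58, 58], reappears at step 13: the system is in a cycle of period 2 from step 11 on.  Therefore the state at step 3001 equals the state at step 11 + ((3001 - 11) mod 2) = 11, which is [58, 58, 58, 58, 58, 58, 58].

Derivation:
t=0: [86, 35, 25, 6, 100, 22, 87]
t=1: [29, 24, 21, 24, 18, 14, 22]
t=2: [29, 32, 31, 26, 26, 29, 28]
t=3: [40, 39, 38, 38, 37, 37, 38]
t=4: [52, 52, 52, 51, 51, 51, 51]
t=5: [65, 65, 65, 66, 66, 66, 66]
t=6: [46, 46, 46, 46, 46, 46, 46]
t=7: [63, 63, 63, 63, 63, 63, 63]
t=8: [50, 50, 50, 50, 50, 50, 50]
t=9: [68, 68, 68, 68, 68, 68, 68]
t=10: [43, 43, 43, 43, 43, 43, 43]
t=11: [58, 58, 58, 58, 58, 58, 58]
t=12: [57, 57, 57, 57, 57, 57, 57]
t=13: [58, 58, 58, 58, 58, 58, 58]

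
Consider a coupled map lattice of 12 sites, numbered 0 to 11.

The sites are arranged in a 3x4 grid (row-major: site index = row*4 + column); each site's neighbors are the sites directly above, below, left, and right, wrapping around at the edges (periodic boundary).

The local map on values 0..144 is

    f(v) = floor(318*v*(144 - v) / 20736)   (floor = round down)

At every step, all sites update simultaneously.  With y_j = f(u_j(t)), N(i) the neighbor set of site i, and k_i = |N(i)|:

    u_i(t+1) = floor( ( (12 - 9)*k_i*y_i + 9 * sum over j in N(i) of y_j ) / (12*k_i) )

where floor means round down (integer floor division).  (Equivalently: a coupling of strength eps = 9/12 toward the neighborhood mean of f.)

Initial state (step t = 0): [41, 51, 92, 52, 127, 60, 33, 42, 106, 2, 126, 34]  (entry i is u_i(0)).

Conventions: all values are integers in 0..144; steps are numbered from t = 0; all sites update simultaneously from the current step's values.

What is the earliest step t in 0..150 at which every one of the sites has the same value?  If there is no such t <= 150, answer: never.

Answer: 3
Key observation: Synchronization is absorbing here: once all sites are equal they stay equal, and step 3 is the first all-equal step.

Derivation:
t=0: [41, 51, 92, 52, 127, 60, 33, 42, 106, 2, 126, 34]  (not all equal)
t=1: [60, 58, 62, 66, 58, 50, 60, 57, 44, 46, 44, 57]  (not all equal)
t=2: [74, 74, 75, 76, 73, 73, 74, 76, 72, 70, 72, 73]  (not all equal)
t=3: [79, 79, 79, 79, 79, 79, 79, 79, 79, 79, 79, 79]  (all equal)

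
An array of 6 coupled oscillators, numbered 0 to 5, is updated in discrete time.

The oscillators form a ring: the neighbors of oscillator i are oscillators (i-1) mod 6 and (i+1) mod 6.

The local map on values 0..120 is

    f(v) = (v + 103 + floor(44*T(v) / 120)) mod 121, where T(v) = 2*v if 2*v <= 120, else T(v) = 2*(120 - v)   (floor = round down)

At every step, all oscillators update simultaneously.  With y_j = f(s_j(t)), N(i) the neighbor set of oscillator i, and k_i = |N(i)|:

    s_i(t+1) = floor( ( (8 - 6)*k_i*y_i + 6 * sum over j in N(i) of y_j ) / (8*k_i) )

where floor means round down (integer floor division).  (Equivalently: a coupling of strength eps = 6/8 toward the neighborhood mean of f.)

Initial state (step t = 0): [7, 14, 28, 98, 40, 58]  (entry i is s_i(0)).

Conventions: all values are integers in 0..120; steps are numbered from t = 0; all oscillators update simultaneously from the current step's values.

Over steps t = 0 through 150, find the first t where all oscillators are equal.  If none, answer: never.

Answer: 6
Key observation: Synchronization is absorbing here: once all oscillators are equal they stay equal, and step 6 is the first all-equal step.

Derivation:
t=0: [7, 14, 28, 98, 40, 58]  (not all equal)
t=1: [61, 55, 45, 54, 79, 82]  (not all equal)
t=2: [84, 74, 72, 75, 85, 89]  (not all equal)
t=3: [91, 90, 89, 90, 91, 92]  (not all equal)
t=4: [94, 93, 93, 93, 94, 94]  (not all equal)
t=5: [94, 94, 94, 94, 94, 95]  (not all equal)
t=6: [95, 95, 95, 95, 95, 95]  (all equal)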